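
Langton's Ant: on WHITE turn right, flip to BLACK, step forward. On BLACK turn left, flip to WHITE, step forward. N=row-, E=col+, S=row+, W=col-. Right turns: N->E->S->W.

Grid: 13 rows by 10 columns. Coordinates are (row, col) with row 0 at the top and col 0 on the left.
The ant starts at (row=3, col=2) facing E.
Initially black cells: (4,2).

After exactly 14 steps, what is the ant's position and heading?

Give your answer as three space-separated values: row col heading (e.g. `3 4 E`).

Step 1: on WHITE (3,2): turn R to S, flip to black, move to (4,2). |black|=2
Step 2: on BLACK (4,2): turn L to E, flip to white, move to (4,3). |black|=1
Step 3: on WHITE (4,3): turn R to S, flip to black, move to (5,3). |black|=2
Step 4: on WHITE (5,3): turn R to W, flip to black, move to (5,2). |black|=3
Step 5: on WHITE (5,2): turn R to N, flip to black, move to (4,2). |black|=4
Step 6: on WHITE (4,2): turn R to E, flip to black, move to (4,3). |black|=5
Step 7: on BLACK (4,3): turn L to N, flip to white, move to (3,3). |black|=4
Step 8: on WHITE (3,3): turn R to E, flip to black, move to (3,4). |black|=5
Step 9: on WHITE (3,4): turn R to S, flip to black, move to (4,4). |black|=6
Step 10: on WHITE (4,4): turn R to W, flip to black, move to (4,3). |black|=7
Step 11: on WHITE (4,3): turn R to N, flip to black, move to (3,3). |black|=8
Step 12: on BLACK (3,3): turn L to W, flip to white, move to (3,2). |black|=7
Step 13: on BLACK (3,2): turn L to S, flip to white, move to (4,2). |black|=6
Step 14: on BLACK (4,2): turn L to E, flip to white, move to (4,3). |black|=5

Answer: 4 3 E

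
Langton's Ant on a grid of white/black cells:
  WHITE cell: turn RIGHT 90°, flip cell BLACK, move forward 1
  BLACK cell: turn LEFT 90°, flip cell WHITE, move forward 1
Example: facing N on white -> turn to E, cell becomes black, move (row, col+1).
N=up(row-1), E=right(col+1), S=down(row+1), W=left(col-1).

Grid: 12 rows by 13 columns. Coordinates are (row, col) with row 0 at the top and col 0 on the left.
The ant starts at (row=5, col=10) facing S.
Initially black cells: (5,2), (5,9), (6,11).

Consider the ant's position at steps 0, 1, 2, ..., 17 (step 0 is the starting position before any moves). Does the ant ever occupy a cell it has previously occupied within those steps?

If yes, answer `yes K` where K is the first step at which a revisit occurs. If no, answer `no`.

Step 1: on WHITE (5,10): turn R to W, flip to black, move to (5,9). |black|=4 — new cell
Step 2: on BLACK (5,9): turn L to S, flip to white, move to (6,9). |black|=3 — new cell
Step 3: on WHITE (6,9): turn R to W, flip to black, move to (6,8). |black|=4 — new cell
Step 4: on WHITE (6,8): turn R to N, flip to black, move to (5,8). |black|=5 — new cell
Step 5: on WHITE (5,8): turn R to E, flip to black, move to (5,9). |black|=6 — REVISIT

Answer: yes 5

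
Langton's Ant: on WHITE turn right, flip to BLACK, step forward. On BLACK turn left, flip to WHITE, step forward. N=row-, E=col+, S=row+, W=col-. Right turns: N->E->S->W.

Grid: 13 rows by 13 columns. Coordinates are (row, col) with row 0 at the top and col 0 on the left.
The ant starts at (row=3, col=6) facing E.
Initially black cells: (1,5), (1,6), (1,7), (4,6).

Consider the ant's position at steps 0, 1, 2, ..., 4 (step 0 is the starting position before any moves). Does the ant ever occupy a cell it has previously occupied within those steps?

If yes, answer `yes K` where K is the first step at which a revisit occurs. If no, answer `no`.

Step 1: on WHITE (3,6): turn R to S, flip to black, move to (4,6). |black|=5 — new cell
Step 2: on BLACK (4,6): turn L to E, flip to white, move to (4,7). |black|=4 — new cell
Step 3: on WHITE (4,7): turn R to S, flip to black, move to (5,7). |black|=5 — new cell
Step 4: on WHITE (5,7): turn R to W, flip to black, move to (5,6). |black|=6 — new cell
No revisit within 4 steps.

Answer: no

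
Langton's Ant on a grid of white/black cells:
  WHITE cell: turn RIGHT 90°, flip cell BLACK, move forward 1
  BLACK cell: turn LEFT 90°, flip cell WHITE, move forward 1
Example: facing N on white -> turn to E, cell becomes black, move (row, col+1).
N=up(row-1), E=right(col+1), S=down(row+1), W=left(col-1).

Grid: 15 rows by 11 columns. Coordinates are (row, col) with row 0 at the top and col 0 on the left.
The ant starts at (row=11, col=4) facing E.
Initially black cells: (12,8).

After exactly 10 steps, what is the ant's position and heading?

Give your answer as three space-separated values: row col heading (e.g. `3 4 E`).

Step 1: on WHITE (11,4): turn R to S, flip to black, move to (12,4). |black|=2
Step 2: on WHITE (12,4): turn R to W, flip to black, move to (12,3). |black|=3
Step 3: on WHITE (12,3): turn R to N, flip to black, move to (11,3). |black|=4
Step 4: on WHITE (11,3): turn R to E, flip to black, move to (11,4). |black|=5
Step 5: on BLACK (11,4): turn L to N, flip to white, move to (10,4). |black|=4
Step 6: on WHITE (10,4): turn R to E, flip to black, move to (10,5). |black|=5
Step 7: on WHITE (10,5): turn R to S, flip to black, move to (11,5). |black|=6
Step 8: on WHITE (11,5): turn R to W, flip to black, move to (11,4). |black|=7
Step 9: on WHITE (11,4): turn R to N, flip to black, move to (10,4). |black|=8
Step 10: on BLACK (10,4): turn L to W, flip to white, move to (10,3). |black|=7

Answer: 10 3 W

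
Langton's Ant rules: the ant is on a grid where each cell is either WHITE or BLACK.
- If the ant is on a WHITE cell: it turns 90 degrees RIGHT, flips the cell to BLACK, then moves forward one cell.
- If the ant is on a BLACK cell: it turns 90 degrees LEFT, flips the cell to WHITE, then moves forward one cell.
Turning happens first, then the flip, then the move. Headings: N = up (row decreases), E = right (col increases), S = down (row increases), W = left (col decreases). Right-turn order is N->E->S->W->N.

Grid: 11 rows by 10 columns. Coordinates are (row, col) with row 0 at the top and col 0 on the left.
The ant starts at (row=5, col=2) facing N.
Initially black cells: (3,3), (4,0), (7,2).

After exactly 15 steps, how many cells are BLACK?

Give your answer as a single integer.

Step 1: on WHITE (5,2): turn R to E, flip to black, move to (5,3). |black|=4
Step 2: on WHITE (5,3): turn R to S, flip to black, move to (6,3). |black|=5
Step 3: on WHITE (6,3): turn R to W, flip to black, move to (6,2). |black|=6
Step 4: on WHITE (6,2): turn R to N, flip to black, move to (5,2). |black|=7
Step 5: on BLACK (5,2): turn L to W, flip to white, move to (5,1). |black|=6
Step 6: on WHITE (5,1): turn R to N, flip to black, move to (4,1). |black|=7
Step 7: on WHITE (4,1): turn R to E, flip to black, move to (4,2). |black|=8
Step 8: on WHITE (4,2): turn R to S, flip to black, move to (5,2). |black|=9
Step 9: on WHITE (5,2): turn R to W, flip to black, move to (5,1). |black|=10
Step 10: on BLACK (5,1): turn L to S, flip to white, move to (6,1). |black|=9
Step 11: on WHITE (6,1): turn R to W, flip to black, move to (6,0). |black|=10
Step 12: on WHITE (6,0): turn R to N, flip to black, move to (5,0). |black|=11
Step 13: on WHITE (5,0): turn R to E, flip to black, move to (5,1). |black|=12
Step 14: on WHITE (5,1): turn R to S, flip to black, move to (6,1). |black|=13
Step 15: on BLACK (6,1): turn L to E, flip to white, move to (6,2). |black|=12

Answer: 12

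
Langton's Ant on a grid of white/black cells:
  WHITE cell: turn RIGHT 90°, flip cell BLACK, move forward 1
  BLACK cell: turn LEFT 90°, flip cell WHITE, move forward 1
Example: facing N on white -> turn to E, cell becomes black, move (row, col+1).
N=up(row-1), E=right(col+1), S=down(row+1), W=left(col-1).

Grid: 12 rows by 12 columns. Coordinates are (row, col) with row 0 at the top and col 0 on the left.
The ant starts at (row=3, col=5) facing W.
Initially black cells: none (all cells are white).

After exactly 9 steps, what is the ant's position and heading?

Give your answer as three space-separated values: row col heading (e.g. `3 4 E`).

Step 1: on WHITE (3,5): turn R to N, flip to black, move to (2,5). |black|=1
Step 2: on WHITE (2,5): turn R to E, flip to black, move to (2,6). |black|=2
Step 3: on WHITE (2,6): turn R to S, flip to black, move to (3,6). |black|=3
Step 4: on WHITE (3,6): turn R to W, flip to black, move to (3,5). |black|=4
Step 5: on BLACK (3,5): turn L to S, flip to white, move to (4,5). |black|=3
Step 6: on WHITE (4,5): turn R to W, flip to black, move to (4,4). |black|=4
Step 7: on WHITE (4,4): turn R to N, flip to black, move to (3,4). |black|=5
Step 8: on WHITE (3,4): turn R to E, flip to black, move to (3,5). |black|=6
Step 9: on WHITE (3,5): turn R to S, flip to black, move to (4,5). |black|=7

Answer: 4 5 S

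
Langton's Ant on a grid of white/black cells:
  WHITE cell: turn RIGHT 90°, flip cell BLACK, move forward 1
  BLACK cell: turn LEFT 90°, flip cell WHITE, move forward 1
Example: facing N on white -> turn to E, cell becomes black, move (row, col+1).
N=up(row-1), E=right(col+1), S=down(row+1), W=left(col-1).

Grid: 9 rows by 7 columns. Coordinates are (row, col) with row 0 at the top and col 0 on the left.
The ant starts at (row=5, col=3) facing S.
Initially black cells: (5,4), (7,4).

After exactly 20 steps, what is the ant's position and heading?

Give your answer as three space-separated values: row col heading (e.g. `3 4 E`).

Step 1: on WHITE (5,3): turn R to W, flip to black, move to (5,2). |black|=3
Step 2: on WHITE (5,2): turn R to N, flip to black, move to (4,2). |black|=4
Step 3: on WHITE (4,2): turn R to E, flip to black, move to (4,3). |black|=5
Step 4: on WHITE (4,3): turn R to S, flip to black, move to (5,3). |black|=6
Step 5: on BLACK (5,3): turn L to E, flip to white, move to (5,4). |black|=5
Step 6: on BLACK (5,4): turn L to N, flip to white, move to (4,4). |black|=4
Step 7: on WHITE (4,4): turn R to E, flip to black, move to (4,5). |black|=5
Step 8: on WHITE (4,5): turn R to S, flip to black, move to (5,5). |black|=6
Step 9: on WHITE (5,5): turn R to W, flip to black, move to (5,4). |black|=7
Step 10: on WHITE (5,4): turn R to N, flip to black, move to (4,4). |black|=8
Step 11: on BLACK (4,4): turn L to W, flip to white, move to (4,3). |black|=7
Step 12: on BLACK (4,3): turn L to S, flip to white, move to (5,3). |black|=6
Step 13: on WHITE (5,3): turn R to W, flip to black, move to (5,2). |black|=7
Step 14: on BLACK (5,2): turn L to S, flip to white, move to (6,2). |black|=6
Step 15: on WHITE (6,2): turn R to W, flip to black, move to (6,1). |black|=7
Step 16: on WHITE (6,1): turn R to N, flip to black, move to (5,1). |black|=8
Step 17: on WHITE (5,1): turn R to E, flip to black, move to (5,2). |black|=9
Step 18: on WHITE (5,2): turn R to S, flip to black, move to (6,2). |black|=10
Step 19: on BLACK (6,2): turn L to E, flip to white, move to (6,3). |black|=9
Step 20: on WHITE (6,3): turn R to S, flip to black, move to (7,3). |black|=10

Answer: 7 3 S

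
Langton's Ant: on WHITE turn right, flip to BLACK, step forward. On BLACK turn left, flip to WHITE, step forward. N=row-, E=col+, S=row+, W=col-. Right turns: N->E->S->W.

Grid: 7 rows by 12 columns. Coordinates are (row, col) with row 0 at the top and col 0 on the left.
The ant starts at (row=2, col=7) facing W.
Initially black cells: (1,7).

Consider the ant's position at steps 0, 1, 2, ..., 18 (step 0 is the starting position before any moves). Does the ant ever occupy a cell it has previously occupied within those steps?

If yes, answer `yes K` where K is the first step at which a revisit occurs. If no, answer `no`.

Step 1: on WHITE (2,7): turn R to N, flip to black, move to (1,7). |black|=2 — new cell
Step 2: on BLACK (1,7): turn L to W, flip to white, move to (1,6). |black|=1 — new cell
Step 3: on WHITE (1,6): turn R to N, flip to black, move to (0,6). |black|=2 — new cell
Step 4: on WHITE (0,6): turn R to E, flip to black, move to (0,7). |black|=3 — new cell
Step 5: on WHITE (0,7): turn R to S, flip to black, move to (1,7). |black|=4 — REVISIT

Answer: yes 5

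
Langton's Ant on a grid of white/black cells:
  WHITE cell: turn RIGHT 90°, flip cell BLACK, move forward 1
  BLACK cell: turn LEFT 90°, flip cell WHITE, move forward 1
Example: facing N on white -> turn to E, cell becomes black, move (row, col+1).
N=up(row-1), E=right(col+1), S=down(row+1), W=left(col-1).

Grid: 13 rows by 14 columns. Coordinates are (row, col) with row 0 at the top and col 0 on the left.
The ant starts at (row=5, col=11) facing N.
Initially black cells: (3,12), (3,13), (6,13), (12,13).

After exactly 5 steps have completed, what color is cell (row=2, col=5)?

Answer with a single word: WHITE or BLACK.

Answer: WHITE

Derivation:
Step 1: on WHITE (5,11): turn R to E, flip to black, move to (5,12). |black|=5
Step 2: on WHITE (5,12): turn R to S, flip to black, move to (6,12). |black|=6
Step 3: on WHITE (6,12): turn R to W, flip to black, move to (6,11). |black|=7
Step 4: on WHITE (6,11): turn R to N, flip to black, move to (5,11). |black|=8
Step 5: on BLACK (5,11): turn L to W, flip to white, move to (5,10). |black|=7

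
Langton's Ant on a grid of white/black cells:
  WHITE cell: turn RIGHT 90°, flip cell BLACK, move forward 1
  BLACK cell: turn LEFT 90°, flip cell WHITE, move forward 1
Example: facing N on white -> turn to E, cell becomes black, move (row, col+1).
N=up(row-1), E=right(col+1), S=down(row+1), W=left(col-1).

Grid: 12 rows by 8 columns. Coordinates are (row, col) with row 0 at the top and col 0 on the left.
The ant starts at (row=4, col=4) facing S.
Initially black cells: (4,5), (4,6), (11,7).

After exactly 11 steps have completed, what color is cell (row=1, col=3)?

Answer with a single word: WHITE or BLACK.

Step 1: on WHITE (4,4): turn R to W, flip to black, move to (4,3). |black|=4
Step 2: on WHITE (4,3): turn R to N, flip to black, move to (3,3). |black|=5
Step 3: on WHITE (3,3): turn R to E, flip to black, move to (3,4). |black|=6
Step 4: on WHITE (3,4): turn R to S, flip to black, move to (4,4). |black|=7
Step 5: on BLACK (4,4): turn L to E, flip to white, move to (4,5). |black|=6
Step 6: on BLACK (4,5): turn L to N, flip to white, move to (3,5). |black|=5
Step 7: on WHITE (3,5): turn R to E, flip to black, move to (3,6). |black|=6
Step 8: on WHITE (3,6): turn R to S, flip to black, move to (4,6). |black|=7
Step 9: on BLACK (4,6): turn L to E, flip to white, move to (4,7). |black|=6
Step 10: on WHITE (4,7): turn R to S, flip to black, move to (5,7). |black|=7
Step 11: on WHITE (5,7): turn R to W, flip to black, move to (5,6). |black|=8

Answer: WHITE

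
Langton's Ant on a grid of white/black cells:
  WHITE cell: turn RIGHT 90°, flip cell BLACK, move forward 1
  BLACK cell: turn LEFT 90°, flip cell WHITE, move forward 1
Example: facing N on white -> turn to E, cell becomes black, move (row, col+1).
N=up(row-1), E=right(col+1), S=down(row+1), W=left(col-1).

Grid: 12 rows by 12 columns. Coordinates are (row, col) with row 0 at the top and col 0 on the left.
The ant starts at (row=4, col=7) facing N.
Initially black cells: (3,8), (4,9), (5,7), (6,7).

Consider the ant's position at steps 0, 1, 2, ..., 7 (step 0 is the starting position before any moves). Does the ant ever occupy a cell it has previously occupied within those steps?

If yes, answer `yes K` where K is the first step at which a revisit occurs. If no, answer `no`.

Step 1: on WHITE (4,7): turn R to E, flip to black, move to (4,8). |black|=5 — new cell
Step 2: on WHITE (4,8): turn R to S, flip to black, move to (5,8). |black|=6 — new cell
Step 3: on WHITE (5,8): turn R to W, flip to black, move to (5,7). |black|=7 — new cell
Step 4: on BLACK (5,7): turn L to S, flip to white, move to (6,7). |black|=6 — new cell
Step 5: on BLACK (6,7): turn L to E, flip to white, move to (6,8). |black|=5 — new cell
Step 6: on WHITE (6,8): turn R to S, flip to black, move to (7,8). |black|=6 — new cell
Step 7: on WHITE (7,8): turn R to W, flip to black, move to (7,7). |black|=7 — new cell
No revisit within 7 steps.

Answer: no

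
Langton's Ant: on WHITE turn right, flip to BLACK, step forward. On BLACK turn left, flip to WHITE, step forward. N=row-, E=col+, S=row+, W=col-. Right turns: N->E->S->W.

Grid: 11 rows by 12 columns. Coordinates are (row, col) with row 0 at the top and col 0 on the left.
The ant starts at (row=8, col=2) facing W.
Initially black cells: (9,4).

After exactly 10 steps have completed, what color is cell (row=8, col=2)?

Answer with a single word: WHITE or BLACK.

Step 1: on WHITE (8,2): turn R to N, flip to black, move to (7,2). |black|=2
Step 2: on WHITE (7,2): turn R to E, flip to black, move to (7,3). |black|=3
Step 3: on WHITE (7,3): turn R to S, flip to black, move to (8,3). |black|=4
Step 4: on WHITE (8,3): turn R to W, flip to black, move to (8,2). |black|=5
Step 5: on BLACK (8,2): turn L to S, flip to white, move to (9,2). |black|=4
Step 6: on WHITE (9,2): turn R to W, flip to black, move to (9,1). |black|=5
Step 7: on WHITE (9,1): turn R to N, flip to black, move to (8,1). |black|=6
Step 8: on WHITE (8,1): turn R to E, flip to black, move to (8,2). |black|=7
Step 9: on WHITE (8,2): turn R to S, flip to black, move to (9,2). |black|=8
Step 10: on BLACK (9,2): turn L to E, flip to white, move to (9,3). |black|=7

Answer: BLACK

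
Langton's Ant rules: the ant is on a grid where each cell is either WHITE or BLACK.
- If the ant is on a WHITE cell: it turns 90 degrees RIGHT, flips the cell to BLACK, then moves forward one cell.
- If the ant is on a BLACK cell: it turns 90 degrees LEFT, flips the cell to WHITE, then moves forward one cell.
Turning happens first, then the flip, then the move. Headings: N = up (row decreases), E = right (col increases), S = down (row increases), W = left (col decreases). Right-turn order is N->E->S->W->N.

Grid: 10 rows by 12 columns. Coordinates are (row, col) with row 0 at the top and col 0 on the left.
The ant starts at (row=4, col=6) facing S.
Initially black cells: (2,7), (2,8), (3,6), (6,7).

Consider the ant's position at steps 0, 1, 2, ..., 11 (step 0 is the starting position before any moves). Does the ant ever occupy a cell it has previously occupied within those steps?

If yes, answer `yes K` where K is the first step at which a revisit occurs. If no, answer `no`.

Answer: no

Derivation:
Step 1: on WHITE (4,6): turn R to W, flip to black, move to (4,5). |black|=5 — new cell
Step 2: on WHITE (4,5): turn R to N, flip to black, move to (3,5). |black|=6 — new cell
Step 3: on WHITE (3,5): turn R to E, flip to black, move to (3,6). |black|=7 — new cell
Step 4: on BLACK (3,6): turn L to N, flip to white, move to (2,6). |black|=6 — new cell
Step 5: on WHITE (2,6): turn R to E, flip to black, move to (2,7). |black|=7 — new cell
Step 6: on BLACK (2,7): turn L to N, flip to white, move to (1,7). |black|=6 — new cell
Step 7: on WHITE (1,7): turn R to E, flip to black, move to (1,8). |black|=7 — new cell
Step 8: on WHITE (1,8): turn R to S, flip to black, move to (2,8). |black|=8 — new cell
Step 9: on BLACK (2,8): turn L to E, flip to white, move to (2,9). |black|=7 — new cell
Step 10: on WHITE (2,9): turn R to S, flip to black, move to (3,9). |black|=8 — new cell
Step 11: on WHITE (3,9): turn R to W, flip to black, move to (3,8). |black|=9 — new cell
No revisit within 11 steps.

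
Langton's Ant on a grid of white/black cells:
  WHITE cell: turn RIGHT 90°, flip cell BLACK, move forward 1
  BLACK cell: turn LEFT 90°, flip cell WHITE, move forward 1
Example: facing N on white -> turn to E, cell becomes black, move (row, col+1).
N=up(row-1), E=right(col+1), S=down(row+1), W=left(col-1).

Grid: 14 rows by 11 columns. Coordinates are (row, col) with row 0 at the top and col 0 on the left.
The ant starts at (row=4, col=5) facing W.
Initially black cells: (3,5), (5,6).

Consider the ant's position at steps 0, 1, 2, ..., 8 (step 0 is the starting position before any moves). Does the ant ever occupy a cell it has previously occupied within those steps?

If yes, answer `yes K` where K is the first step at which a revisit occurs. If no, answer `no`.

Step 1: on WHITE (4,5): turn R to N, flip to black, move to (3,5). |black|=3 — new cell
Step 2: on BLACK (3,5): turn L to W, flip to white, move to (3,4). |black|=2 — new cell
Step 3: on WHITE (3,4): turn R to N, flip to black, move to (2,4). |black|=3 — new cell
Step 4: on WHITE (2,4): turn R to E, flip to black, move to (2,5). |black|=4 — new cell
Step 5: on WHITE (2,5): turn R to S, flip to black, move to (3,5). |black|=5 — REVISIT

Answer: yes 5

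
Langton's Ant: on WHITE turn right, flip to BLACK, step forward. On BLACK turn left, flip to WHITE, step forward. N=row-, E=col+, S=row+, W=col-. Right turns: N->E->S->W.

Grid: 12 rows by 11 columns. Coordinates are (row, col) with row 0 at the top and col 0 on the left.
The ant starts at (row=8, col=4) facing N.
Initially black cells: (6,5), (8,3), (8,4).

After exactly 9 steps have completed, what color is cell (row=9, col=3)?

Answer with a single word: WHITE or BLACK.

Answer: WHITE

Derivation:
Step 1: on BLACK (8,4): turn L to W, flip to white, move to (8,3). |black|=2
Step 2: on BLACK (8,3): turn L to S, flip to white, move to (9,3). |black|=1
Step 3: on WHITE (9,3): turn R to W, flip to black, move to (9,2). |black|=2
Step 4: on WHITE (9,2): turn R to N, flip to black, move to (8,2). |black|=3
Step 5: on WHITE (8,2): turn R to E, flip to black, move to (8,3). |black|=4
Step 6: on WHITE (8,3): turn R to S, flip to black, move to (9,3). |black|=5
Step 7: on BLACK (9,3): turn L to E, flip to white, move to (9,4). |black|=4
Step 8: on WHITE (9,4): turn R to S, flip to black, move to (10,4). |black|=5
Step 9: on WHITE (10,4): turn R to W, flip to black, move to (10,3). |black|=6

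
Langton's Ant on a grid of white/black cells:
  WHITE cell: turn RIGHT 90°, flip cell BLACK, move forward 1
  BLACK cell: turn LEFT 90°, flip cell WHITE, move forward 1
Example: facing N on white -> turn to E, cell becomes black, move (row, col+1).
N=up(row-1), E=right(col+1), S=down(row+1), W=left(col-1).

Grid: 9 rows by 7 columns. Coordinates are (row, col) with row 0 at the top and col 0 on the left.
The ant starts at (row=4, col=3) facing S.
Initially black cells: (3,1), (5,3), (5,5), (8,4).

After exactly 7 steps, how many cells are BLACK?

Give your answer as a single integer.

Answer: 9

Derivation:
Step 1: on WHITE (4,3): turn R to W, flip to black, move to (4,2). |black|=5
Step 2: on WHITE (4,2): turn R to N, flip to black, move to (3,2). |black|=6
Step 3: on WHITE (3,2): turn R to E, flip to black, move to (3,3). |black|=7
Step 4: on WHITE (3,3): turn R to S, flip to black, move to (4,3). |black|=8
Step 5: on BLACK (4,3): turn L to E, flip to white, move to (4,4). |black|=7
Step 6: on WHITE (4,4): turn R to S, flip to black, move to (5,4). |black|=8
Step 7: on WHITE (5,4): turn R to W, flip to black, move to (5,3). |black|=9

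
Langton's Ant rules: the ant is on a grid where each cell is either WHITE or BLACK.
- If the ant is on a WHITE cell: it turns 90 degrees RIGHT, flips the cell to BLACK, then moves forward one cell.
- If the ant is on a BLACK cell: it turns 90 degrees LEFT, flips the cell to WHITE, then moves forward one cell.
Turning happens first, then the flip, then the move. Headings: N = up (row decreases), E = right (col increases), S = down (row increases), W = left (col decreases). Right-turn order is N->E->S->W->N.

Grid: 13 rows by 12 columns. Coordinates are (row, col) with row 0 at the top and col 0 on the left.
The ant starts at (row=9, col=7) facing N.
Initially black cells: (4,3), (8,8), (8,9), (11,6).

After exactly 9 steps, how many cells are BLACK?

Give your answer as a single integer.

Answer: 11

Derivation:
Step 1: on WHITE (9,7): turn R to E, flip to black, move to (9,8). |black|=5
Step 2: on WHITE (9,8): turn R to S, flip to black, move to (10,8). |black|=6
Step 3: on WHITE (10,8): turn R to W, flip to black, move to (10,7). |black|=7
Step 4: on WHITE (10,7): turn R to N, flip to black, move to (9,7). |black|=8
Step 5: on BLACK (9,7): turn L to W, flip to white, move to (9,6). |black|=7
Step 6: on WHITE (9,6): turn R to N, flip to black, move to (8,6). |black|=8
Step 7: on WHITE (8,6): turn R to E, flip to black, move to (8,7). |black|=9
Step 8: on WHITE (8,7): turn R to S, flip to black, move to (9,7). |black|=10
Step 9: on WHITE (9,7): turn R to W, flip to black, move to (9,6). |black|=11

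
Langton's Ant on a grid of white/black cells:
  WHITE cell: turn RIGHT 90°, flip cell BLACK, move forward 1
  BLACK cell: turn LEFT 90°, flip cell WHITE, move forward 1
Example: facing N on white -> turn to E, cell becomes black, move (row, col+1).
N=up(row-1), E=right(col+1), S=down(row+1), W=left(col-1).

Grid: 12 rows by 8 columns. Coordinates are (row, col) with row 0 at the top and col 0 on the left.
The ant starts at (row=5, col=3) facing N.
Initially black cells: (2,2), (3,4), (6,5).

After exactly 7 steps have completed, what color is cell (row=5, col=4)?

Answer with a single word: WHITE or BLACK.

Step 1: on WHITE (5,3): turn R to E, flip to black, move to (5,4). |black|=4
Step 2: on WHITE (5,4): turn R to S, flip to black, move to (6,4). |black|=5
Step 3: on WHITE (6,4): turn R to W, flip to black, move to (6,3). |black|=6
Step 4: on WHITE (6,3): turn R to N, flip to black, move to (5,3). |black|=7
Step 5: on BLACK (5,3): turn L to W, flip to white, move to (5,2). |black|=6
Step 6: on WHITE (5,2): turn R to N, flip to black, move to (4,2). |black|=7
Step 7: on WHITE (4,2): turn R to E, flip to black, move to (4,3). |black|=8

Answer: BLACK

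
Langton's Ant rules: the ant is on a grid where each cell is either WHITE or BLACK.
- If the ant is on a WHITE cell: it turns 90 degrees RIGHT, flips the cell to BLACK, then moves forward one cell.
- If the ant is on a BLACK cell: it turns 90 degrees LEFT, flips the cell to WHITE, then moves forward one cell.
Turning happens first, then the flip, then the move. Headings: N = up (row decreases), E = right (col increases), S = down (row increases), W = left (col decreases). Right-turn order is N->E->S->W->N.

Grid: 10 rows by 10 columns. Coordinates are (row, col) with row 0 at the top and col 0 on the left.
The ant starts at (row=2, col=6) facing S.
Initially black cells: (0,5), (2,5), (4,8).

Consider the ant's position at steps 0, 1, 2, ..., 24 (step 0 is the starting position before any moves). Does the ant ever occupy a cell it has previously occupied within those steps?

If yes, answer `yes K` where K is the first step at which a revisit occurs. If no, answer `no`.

Answer: yes 5

Derivation:
Step 1: on WHITE (2,6): turn R to W, flip to black, move to (2,5). |black|=4 — new cell
Step 2: on BLACK (2,5): turn L to S, flip to white, move to (3,5). |black|=3 — new cell
Step 3: on WHITE (3,5): turn R to W, flip to black, move to (3,4). |black|=4 — new cell
Step 4: on WHITE (3,4): turn R to N, flip to black, move to (2,4). |black|=5 — new cell
Step 5: on WHITE (2,4): turn R to E, flip to black, move to (2,5). |black|=6 — REVISIT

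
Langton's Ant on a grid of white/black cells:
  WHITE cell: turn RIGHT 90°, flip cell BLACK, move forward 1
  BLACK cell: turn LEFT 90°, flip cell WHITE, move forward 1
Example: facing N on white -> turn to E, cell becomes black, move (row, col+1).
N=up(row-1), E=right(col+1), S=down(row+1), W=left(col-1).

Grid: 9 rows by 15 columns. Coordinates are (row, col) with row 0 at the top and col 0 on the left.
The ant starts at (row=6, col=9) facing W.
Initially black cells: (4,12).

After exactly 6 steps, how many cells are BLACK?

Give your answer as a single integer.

Step 1: on WHITE (6,9): turn R to N, flip to black, move to (5,9). |black|=2
Step 2: on WHITE (5,9): turn R to E, flip to black, move to (5,10). |black|=3
Step 3: on WHITE (5,10): turn R to S, flip to black, move to (6,10). |black|=4
Step 4: on WHITE (6,10): turn R to W, flip to black, move to (6,9). |black|=5
Step 5: on BLACK (6,9): turn L to S, flip to white, move to (7,9). |black|=4
Step 6: on WHITE (7,9): turn R to W, flip to black, move to (7,8). |black|=5

Answer: 5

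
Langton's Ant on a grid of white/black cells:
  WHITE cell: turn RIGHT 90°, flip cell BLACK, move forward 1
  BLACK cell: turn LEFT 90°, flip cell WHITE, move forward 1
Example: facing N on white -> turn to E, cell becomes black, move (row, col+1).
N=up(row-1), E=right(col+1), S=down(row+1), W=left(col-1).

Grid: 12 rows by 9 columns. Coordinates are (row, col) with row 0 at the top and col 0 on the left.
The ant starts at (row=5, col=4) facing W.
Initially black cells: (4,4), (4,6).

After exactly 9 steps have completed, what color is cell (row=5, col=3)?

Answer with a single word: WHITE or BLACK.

Answer: BLACK

Derivation:
Step 1: on WHITE (5,4): turn R to N, flip to black, move to (4,4). |black|=3
Step 2: on BLACK (4,4): turn L to W, flip to white, move to (4,3). |black|=2
Step 3: on WHITE (4,3): turn R to N, flip to black, move to (3,3). |black|=3
Step 4: on WHITE (3,3): turn R to E, flip to black, move to (3,4). |black|=4
Step 5: on WHITE (3,4): turn R to S, flip to black, move to (4,4). |black|=5
Step 6: on WHITE (4,4): turn R to W, flip to black, move to (4,3). |black|=6
Step 7: on BLACK (4,3): turn L to S, flip to white, move to (5,3). |black|=5
Step 8: on WHITE (5,3): turn R to W, flip to black, move to (5,2). |black|=6
Step 9: on WHITE (5,2): turn R to N, flip to black, move to (4,2). |black|=7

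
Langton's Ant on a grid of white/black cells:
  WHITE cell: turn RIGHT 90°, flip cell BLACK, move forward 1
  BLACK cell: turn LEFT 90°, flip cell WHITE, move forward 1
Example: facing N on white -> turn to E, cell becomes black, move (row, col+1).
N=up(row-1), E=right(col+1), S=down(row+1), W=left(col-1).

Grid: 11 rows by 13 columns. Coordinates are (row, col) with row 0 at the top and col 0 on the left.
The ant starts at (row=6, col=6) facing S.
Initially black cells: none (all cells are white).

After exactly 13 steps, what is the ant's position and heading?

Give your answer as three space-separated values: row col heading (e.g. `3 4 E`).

Step 1: on WHITE (6,6): turn R to W, flip to black, move to (6,5). |black|=1
Step 2: on WHITE (6,5): turn R to N, flip to black, move to (5,5). |black|=2
Step 3: on WHITE (5,5): turn R to E, flip to black, move to (5,6). |black|=3
Step 4: on WHITE (5,6): turn R to S, flip to black, move to (6,6). |black|=4
Step 5: on BLACK (6,6): turn L to E, flip to white, move to (6,7). |black|=3
Step 6: on WHITE (6,7): turn R to S, flip to black, move to (7,7). |black|=4
Step 7: on WHITE (7,7): turn R to W, flip to black, move to (7,6). |black|=5
Step 8: on WHITE (7,6): turn R to N, flip to black, move to (6,6). |black|=6
Step 9: on WHITE (6,6): turn R to E, flip to black, move to (6,7). |black|=7
Step 10: on BLACK (6,7): turn L to N, flip to white, move to (5,7). |black|=6
Step 11: on WHITE (5,7): turn R to E, flip to black, move to (5,8). |black|=7
Step 12: on WHITE (5,8): turn R to S, flip to black, move to (6,8). |black|=8
Step 13: on WHITE (6,8): turn R to W, flip to black, move to (6,7). |black|=9

Answer: 6 7 W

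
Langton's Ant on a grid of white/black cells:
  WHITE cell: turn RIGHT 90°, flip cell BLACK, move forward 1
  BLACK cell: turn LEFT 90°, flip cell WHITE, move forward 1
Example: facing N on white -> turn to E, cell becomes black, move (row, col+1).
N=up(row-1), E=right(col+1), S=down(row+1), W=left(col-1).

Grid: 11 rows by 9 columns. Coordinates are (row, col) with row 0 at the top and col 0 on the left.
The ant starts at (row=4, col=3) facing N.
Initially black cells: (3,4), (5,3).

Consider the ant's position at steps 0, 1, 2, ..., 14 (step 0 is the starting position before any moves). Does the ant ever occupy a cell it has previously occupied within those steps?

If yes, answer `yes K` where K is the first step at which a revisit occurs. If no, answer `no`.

Answer: yes 7

Derivation:
Step 1: on WHITE (4,3): turn R to E, flip to black, move to (4,4). |black|=3 — new cell
Step 2: on WHITE (4,4): turn R to S, flip to black, move to (5,4). |black|=4 — new cell
Step 3: on WHITE (5,4): turn R to W, flip to black, move to (5,3). |black|=5 — new cell
Step 4: on BLACK (5,3): turn L to S, flip to white, move to (6,3). |black|=4 — new cell
Step 5: on WHITE (6,3): turn R to W, flip to black, move to (6,2). |black|=5 — new cell
Step 6: on WHITE (6,2): turn R to N, flip to black, move to (5,2). |black|=6 — new cell
Step 7: on WHITE (5,2): turn R to E, flip to black, move to (5,3). |black|=7 — REVISIT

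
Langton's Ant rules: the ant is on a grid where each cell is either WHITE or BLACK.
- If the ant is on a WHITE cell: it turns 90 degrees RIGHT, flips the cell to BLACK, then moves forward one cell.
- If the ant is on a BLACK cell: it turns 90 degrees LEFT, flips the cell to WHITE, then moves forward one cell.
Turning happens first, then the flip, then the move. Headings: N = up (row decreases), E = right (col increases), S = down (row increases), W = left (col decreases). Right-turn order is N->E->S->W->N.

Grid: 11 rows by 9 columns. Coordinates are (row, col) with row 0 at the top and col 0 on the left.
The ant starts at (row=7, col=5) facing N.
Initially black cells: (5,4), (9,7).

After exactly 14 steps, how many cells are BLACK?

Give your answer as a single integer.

Step 1: on WHITE (7,5): turn R to E, flip to black, move to (7,6). |black|=3
Step 2: on WHITE (7,6): turn R to S, flip to black, move to (8,6). |black|=4
Step 3: on WHITE (8,6): turn R to W, flip to black, move to (8,5). |black|=5
Step 4: on WHITE (8,5): turn R to N, flip to black, move to (7,5). |black|=6
Step 5: on BLACK (7,5): turn L to W, flip to white, move to (7,4). |black|=5
Step 6: on WHITE (7,4): turn R to N, flip to black, move to (6,4). |black|=6
Step 7: on WHITE (6,4): turn R to E, flip to black, move to (6,5). |black|=7
Step 8: on WHITE (6,5): turn R to S, flip to black, move to (7,5). |black|=8
Step 9: on WHITE (7,5): turn R to W, flip to black, move to (7,4). |black|=9
Step 10: on BLACK (7,4): turn L to S, flip to white, move to (8,4). |black|=8
Step 11: on WHITE (8,4): turn R to W, flip to black, move to (8,3). |black|=9
Step 12: on WHITE (8,3): turn R to N, flip to black, move to (7,3). |black|=10
Step 13: on WHITE (7,3): turn R to E, flip to black, move to (7,4). |black|=11
Step 14: on WHITE (7,4): turn R to S, flip to black, move to (8,4). |black|=12

Answer: 12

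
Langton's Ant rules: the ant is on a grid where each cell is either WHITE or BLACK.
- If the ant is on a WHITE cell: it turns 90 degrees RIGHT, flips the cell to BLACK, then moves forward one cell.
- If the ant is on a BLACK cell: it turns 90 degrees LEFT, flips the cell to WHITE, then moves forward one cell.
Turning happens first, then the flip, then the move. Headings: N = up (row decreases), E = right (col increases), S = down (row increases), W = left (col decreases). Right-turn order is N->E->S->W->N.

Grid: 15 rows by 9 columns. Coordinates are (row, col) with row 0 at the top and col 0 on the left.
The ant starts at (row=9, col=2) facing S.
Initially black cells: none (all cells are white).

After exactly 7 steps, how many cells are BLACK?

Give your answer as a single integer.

Step 1: on WHITE (9,2): turn R to W, flip to black, move to (9,1). |black|=1
Step 2: on WHITE (9,1): turn R to N, flip to black, move to (8,1). |black|=2
Step 3: on WHITE (8,1): turn R to E, flip to black, move to (8,2). |black|=3
Step 4: on WHITE (8,2): turn R to S, flip to black, move to (9,2). |black|=4
Step 5: on BLACK (9,2): turn L to E, flip to white, move to (9,3). |black|=3
Step 6: on WHITE (9,3): turn R to S, flip to black, move to (10,3). |black|=4
Step 7: on WHITE (10,3): turn R to W, flip to black, move to (10,2). |black|=5

Answer: 5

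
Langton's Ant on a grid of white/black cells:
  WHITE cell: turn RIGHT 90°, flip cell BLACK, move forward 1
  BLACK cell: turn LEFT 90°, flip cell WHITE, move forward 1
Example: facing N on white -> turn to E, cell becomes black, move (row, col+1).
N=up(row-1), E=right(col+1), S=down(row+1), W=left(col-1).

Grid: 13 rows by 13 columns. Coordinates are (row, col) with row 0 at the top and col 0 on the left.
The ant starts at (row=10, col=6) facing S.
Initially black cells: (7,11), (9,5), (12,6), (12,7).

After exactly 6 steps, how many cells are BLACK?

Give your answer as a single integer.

Answer: 8

Derivation:
Step 1: on WHITE (10,6): turn R to W, flip to black, move to (10,5). |black|=5
Step 2: on WHITE (10,5): turn R to N, flip to black, move to (9,5). |black|=6
Step 3: on BLACK (9,5): turn L to W, flip to white, move to (9,4). |black|=5
Step 4: on WHITE (9,4): turn R to N, flip to black, move to (8,4). |black|=6
Step 5: on WHITE (8,4): turn R to E, flip to black, move to (8,5). |black|=7
Step 6: on WHITE (8,5): turn R to S, flip to black, move to (9,5). |black|=8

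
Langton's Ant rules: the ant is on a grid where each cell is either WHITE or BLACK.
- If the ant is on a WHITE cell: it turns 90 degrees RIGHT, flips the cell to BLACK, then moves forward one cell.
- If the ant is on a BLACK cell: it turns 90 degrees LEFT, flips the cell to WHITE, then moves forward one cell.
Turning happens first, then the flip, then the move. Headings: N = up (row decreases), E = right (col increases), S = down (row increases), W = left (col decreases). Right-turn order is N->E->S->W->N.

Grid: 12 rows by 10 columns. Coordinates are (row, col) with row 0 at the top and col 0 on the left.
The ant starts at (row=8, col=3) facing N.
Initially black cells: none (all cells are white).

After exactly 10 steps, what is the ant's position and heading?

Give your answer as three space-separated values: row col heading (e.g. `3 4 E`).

Step 1: on WHITE (8,3): turn R to E, flip to black, move to (8,4). |black|=1
Step 2: on WHITE (8,4): turn R to S, flip to black, move to (9,4). |black|=2
Step 3: on WHITE (9,4): turn R to W, flip to black, move to (9,3). |black|=3
Step 4: on WHITE (9,3): turn R to N, flip to black, move to (8,3). |black|=4
Step 5: on BLACK (8,3): turn L to W, flip to white, move to (8,2). |black|=3
Step 6: on WHITE (8,2): turn R to N, flip to black, move to (7,2). |black|=4
Step 7: on WHITE (7,2): turn R to E, flip to black, move to (7,3). |black|=5
Step 8: on WHITE (7,3): turn R to S, flip to black, move to (8,3). |black|=6
Step 9: on WHITE (8,3): turn R to W, flip to black, move to (8,2). |black|=7
Step 10: on BLACK (8,2): turn L to S, flip to white, move to (9,2). |black|=6

Answer: 9 2 S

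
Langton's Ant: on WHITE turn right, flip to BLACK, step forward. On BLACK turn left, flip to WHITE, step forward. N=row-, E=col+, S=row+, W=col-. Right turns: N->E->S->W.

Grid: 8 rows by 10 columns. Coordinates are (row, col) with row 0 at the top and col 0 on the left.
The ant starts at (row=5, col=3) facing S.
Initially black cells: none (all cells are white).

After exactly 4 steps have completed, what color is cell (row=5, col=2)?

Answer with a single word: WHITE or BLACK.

Step 1: on WHITE (5,3): turn R to W, flip to black, move to (5,2). |black|=1
Step 2: on WHITE (5,2): turn R to N, flip to black, move to (4,2). |black|=2
Step 3: on WHITE (4,2): turn R to E, flip to black, move to (4,3). |black|=3
Step 4: on WHITE (4,3): turn R to S, flip to black, move to (5,3). |black|=4

Answer: BLACK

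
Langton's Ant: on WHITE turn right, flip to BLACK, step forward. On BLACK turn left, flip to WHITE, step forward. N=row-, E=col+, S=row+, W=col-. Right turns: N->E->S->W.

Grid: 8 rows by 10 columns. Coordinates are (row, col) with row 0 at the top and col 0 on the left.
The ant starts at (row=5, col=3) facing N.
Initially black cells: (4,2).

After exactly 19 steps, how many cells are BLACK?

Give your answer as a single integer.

Step 1: on WHITE (5,3): turn R to E, flip to black, move to (5,4). |black|=2
Step 2: on WHITE (5,4): turn R to S, flip to black, move to (6,4). |black|=3
Step 3: on WHITE (6,4): turn R to W, flip to black, move to (6,3). |black|=4
Step 4: on WHITE (6,3): turn R to N, flip to black, move to (5,3). |black|=5
Step 5: on BLACK (5,3): turn L to W, flip to white, move to (5,2). |black|=4
Step 6: on WHITE (5,2): turn R to N, flip to black, move to (4,2). |black|=5
Step 7: on BLACK (4,2): turn L to W, flip to white, move to (4,1). |black|=4
Step 8: on WHITE (4,1): turn R to N, flip to black, move to (3,1). |black|=5
Step 9: on WHITE (3,1): turn R to E, flip to black, move to (3,2). |black|=6
Step 10: on WHITE (3,2): turn R to S, flip to black, move to (4,2). |black|=7
Step 11: on WHITE (4,2): turn R to W, flip to black, move to (4,1). |black|=8
Step 12: on BLACK (4,1): turn L to S, flip to white, move to (5,1). |black|=7
Step 13: on WHITE (5,1): turn R to W, flip to black, move to (5,0). |black|=8
Step 14: on WHITE (5,0): turn R to N, flip to black, move to (4,0). |black|=9
Step 15: on WHITE (4,0): turn R to E, flip to black, move to (4,1). |black|=10
Step 16: on WHITE (4,1): turn R to S, flip to black, move to (5,1). |black|=11
Step 17: on BLACK (5,1): turn L to E, flip to white, move to (5,2). |black|=10
Step 18: on BLACK (5,2): turn L to N, flip to white, move to (4,2). |black|=9
Step 19: on BLACK (4,2): turn L to W, flip to white, move to (4,1). |black|=8

Answer: 8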